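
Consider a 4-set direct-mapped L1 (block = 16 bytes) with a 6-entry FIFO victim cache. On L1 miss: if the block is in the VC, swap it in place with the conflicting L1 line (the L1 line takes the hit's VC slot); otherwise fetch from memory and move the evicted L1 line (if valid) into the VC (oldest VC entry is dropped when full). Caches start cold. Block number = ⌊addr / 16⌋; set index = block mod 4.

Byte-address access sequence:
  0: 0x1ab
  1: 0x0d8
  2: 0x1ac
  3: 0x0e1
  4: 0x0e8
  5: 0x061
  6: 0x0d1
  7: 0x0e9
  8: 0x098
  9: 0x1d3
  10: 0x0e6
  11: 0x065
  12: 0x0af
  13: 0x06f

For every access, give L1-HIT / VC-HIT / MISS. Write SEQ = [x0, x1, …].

0: 0x1ab (blk 26, set 2) → MISS  vc=[]
1: 0xd8 (blk 13, set 1) → MISS  vc=[]
2: 0x1ac (blk 26, set 2) → L1-HIT  vc=[]
3: 0xe1 (blk 14, set 2) → MISS  vc=[26]
4: 0xe8 (blk 14, set 2) → L1-HIT  vc=[26]
5: 0x61 (blk 6, set 2) → MISS  vc=[26, 14]
6: 0xd1 (blk 13, set 1) → L1-HIT  vc=[26, 14]
7: 0xe9 (blk 14, set 2) → VC-HIT  vc=[26, 6]
8: 0x98 (blk 9, set 1) → MISS  vc=[26, 6, 13]
9: 0x1d3 (blk 29, set 1) → MISS  vc=[26, 6, 13, 9]
10: 0xe6 (blk 14, set 2) → L1-HIT  vc=[26, 6, 13, 9]
11: 0x65 (blk 6, set 2) → VC-HIT  vc=[26, 14, 13, 9]
12: 0xaf (blk 10, set 2) → MISS  vc=[26, 14, 13, 9, 6]
13: 0x6f (blk 6, set 2) → VC-HIT  vc=[26, 14, 13, 9, 10]

SEQ = [MISS, MISS, L1-HIT, MISS, L1-HIT, MISS, L1-HIT, VC-HIT, MISS, MISS, L1-HIT, VC-HIT, MISS, VC-HIT]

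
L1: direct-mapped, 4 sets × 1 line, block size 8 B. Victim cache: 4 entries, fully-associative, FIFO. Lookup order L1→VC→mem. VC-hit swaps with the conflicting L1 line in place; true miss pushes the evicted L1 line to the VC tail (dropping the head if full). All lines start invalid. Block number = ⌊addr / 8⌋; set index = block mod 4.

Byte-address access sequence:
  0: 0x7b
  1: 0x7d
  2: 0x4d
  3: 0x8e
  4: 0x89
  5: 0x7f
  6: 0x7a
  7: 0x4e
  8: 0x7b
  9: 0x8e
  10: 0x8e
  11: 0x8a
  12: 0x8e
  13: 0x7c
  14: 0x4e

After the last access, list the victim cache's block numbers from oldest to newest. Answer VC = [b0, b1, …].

0: 0x7b (blk 15, set 3) → MISS  vc=[]
1: 0x7d (blk 15, set 3) → L1-HIT  vc=[]
2: 0x4d (blk 9, set 1) → MISS  vc=[]
3: 0x8e (blk 17, set 1) → MISS  vc=[9]
4: 0x89 (blk 17, set 1) → L1-HIT  vc=[9]
5: 0x7f (blk 15, set 3) → L1-HIT  vc=[9]
6: 0x7a (blk 15, set 3) → L1-HIT  vc=[9]
7: 0x4e (blk 9, set 1) → VC-HIT  vc=[17]
8: 0x7b (blk 15, set 3) → L1-HIT  vc=[17]
9: 0x8e (blk 17, set 1) → VC-HIT  vc=[9]
10: 0x8e (blk 17, set 1) → L1-HIT  vc=[9]
11: 0x8a (blk 17, set 1) → L1-HIT  vc=[9]
12: 0x8e (blk 17, set 1) → L1-HIT  vc=[9]
13: 0x7c (blk 15, set 3) → L1-HIT  vc=[9]
14: 0x4e (blk 9, set 1) → VC-HIT  vc=[17]

VC = [17]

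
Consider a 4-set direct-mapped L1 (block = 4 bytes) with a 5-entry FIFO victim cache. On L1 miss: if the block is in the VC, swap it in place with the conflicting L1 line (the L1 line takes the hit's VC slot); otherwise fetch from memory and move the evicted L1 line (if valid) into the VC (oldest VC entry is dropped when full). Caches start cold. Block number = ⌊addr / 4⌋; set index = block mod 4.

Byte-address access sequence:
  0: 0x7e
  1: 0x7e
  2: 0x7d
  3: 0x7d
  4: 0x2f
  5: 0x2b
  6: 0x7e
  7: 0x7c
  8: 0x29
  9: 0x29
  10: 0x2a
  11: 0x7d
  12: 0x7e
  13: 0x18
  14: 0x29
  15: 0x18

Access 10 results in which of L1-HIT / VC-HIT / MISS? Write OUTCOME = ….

OUTCOME = L1-HIT

0: 0x7e (blk 31, set 3) → MISS  vc=[]
1: 0x7e (blk 31, set 3) → L1-HIT  vc=[]
2: 0x7d (blk 31, set 3) → L1-HIT  vc=[]
3: 0x7d (blk 31, set 3) → L1-HIT  vc=[]
4: 0x2f (blk 11, set 3) → MISS  vc=[31]
5: 0x2b (blk 10, set 2) → MISS  vc=[31]
6: 0x7e (blk 31, set 3) → VC-HIT  vc=[11]
7: 0x7c (blk 31, set 3) → L1-HIT  vc=[11]
8: 0x29 (blk 10, set 2) → L1-HIT  vc=[11]
9: 0x29 (blk 10, set 2) → L1-HIT  vc=[11]
10: 0x2a (blk 10, set 2) → L1-HIT  vc=[11]
11: 0x7d (blk 31, set 3) → L1-HIT  vc=[11]
12: 0x7e (blk 31, set 3) → L1-HIT  vc=[11]
13: 0x18 (blk 6, set 2) → MISS  vc=[11, 10]
14: 0x29 (blk 10, set 2) → VC-HIT  vc=[11, 6]
15: 0x18 (blk 6, set 2) → VC-HIT  vc=[11, 10]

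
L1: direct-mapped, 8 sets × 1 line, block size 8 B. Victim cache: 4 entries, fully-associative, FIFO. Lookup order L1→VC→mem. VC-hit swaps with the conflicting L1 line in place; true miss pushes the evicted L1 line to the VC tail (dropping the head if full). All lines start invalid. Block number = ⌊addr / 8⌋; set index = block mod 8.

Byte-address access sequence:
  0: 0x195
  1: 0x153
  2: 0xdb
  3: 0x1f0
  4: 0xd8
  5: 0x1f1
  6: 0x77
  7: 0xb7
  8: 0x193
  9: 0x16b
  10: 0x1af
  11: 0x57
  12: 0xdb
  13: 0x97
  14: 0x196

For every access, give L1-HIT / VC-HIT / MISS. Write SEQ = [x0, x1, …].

0: 0x195 (blk 50, set 2) → MISS  vc=[]
1: 0x153 (blk 42, set 2) → MISS  vc=[50]
2: 0xdb (blk 27, set 3) → MISS  vc=[50]
3: 0x1f0 (blk 62, set 6) → MISS  vc=[50]
4: 0xd8 (blk 27, set 3) → L1-HIT  vc=[50]
5: 0x1f1 (blk 62, set 6) → L1-HIT  vc=[50]
6: 0x77 (blk 14, set 6) → MISS  vc=[50, 62]
7: 0xb7 (blk 22, set 6) → MISS  vc=[50, 62, 14]
8: 0x193 (blk 50, set 2) → VC-HIT  vc=[42, 62, 14]
9: 0x16b (blk 45, set 5) → MISS  vc=[42, 62, 14]
10: 0x1af (blk 53, set 5) → MISS  vc=[42, 62, 14, 45]
11: 0x57 (blk 10, set 2) → MISS  vc=[62, 14, 45, 50]
12: 0xdb (blk 27, set 3) → L1-HIT  vc=[62, 14, 45, 50]
13: 0x97 (blk 18, set 2) → MISS  vc=[14, 45, 50, 10]
14: 0x196 (blk 50, set 2) → VC-HIT  vc=[14, 45, 18, 10]

SEQ = [MISS, MISS, MISS, MISS, L1-HIT, L1-HIT, MISS, MISS, VC-HIT, MISS, MISS, MISS, L1-HIT, MISS, VC-HIT]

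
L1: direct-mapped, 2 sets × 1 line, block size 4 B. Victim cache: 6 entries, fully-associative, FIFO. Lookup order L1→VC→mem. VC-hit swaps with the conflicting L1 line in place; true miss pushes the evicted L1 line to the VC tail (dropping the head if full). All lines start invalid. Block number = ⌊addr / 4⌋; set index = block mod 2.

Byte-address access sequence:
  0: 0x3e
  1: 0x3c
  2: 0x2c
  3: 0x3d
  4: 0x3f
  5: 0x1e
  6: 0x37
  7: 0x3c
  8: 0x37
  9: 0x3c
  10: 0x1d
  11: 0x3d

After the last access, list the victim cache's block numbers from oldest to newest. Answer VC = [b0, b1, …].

VC = [11, 13, 7]

0: 0x3e (blk 15, set 1) → MISS  vc=[]
1: 0x3c (blk 15, set 1) → L1-HIT  vc=[]
2: 0x2c (blk 11, set 1) → MISS  vc=[15]
3: 0x3d (blk 15, set 1) → VC-HIT  vc=[11]
4: 0x3f (blk 15, set 1) → L1-HIT  vc=[11]
5: 0x1e (blk 7, set 1) → MISS  vc=[11, 15]
6: 0x37 (blk 13, set 1) → MISS  vc=[11, 15, 7]
7: 0x3c (blk 15, set 1) → VC-HIT  vc=[11, 13, 7]
8: 0x37 (blk 13, set 1) → VC-HIT  vc=[11, 15, 7]
9: 0x3c (blk 15, set 1) → VC-HIT  vc=[11, 13, 7]
10: 0x1d (blk 7, set 1) → VC-HIT  vc=[11, 13, 15]
11: 0x3d (blk 15, set 1) → VC-HIT  vc=[11, 13, 7]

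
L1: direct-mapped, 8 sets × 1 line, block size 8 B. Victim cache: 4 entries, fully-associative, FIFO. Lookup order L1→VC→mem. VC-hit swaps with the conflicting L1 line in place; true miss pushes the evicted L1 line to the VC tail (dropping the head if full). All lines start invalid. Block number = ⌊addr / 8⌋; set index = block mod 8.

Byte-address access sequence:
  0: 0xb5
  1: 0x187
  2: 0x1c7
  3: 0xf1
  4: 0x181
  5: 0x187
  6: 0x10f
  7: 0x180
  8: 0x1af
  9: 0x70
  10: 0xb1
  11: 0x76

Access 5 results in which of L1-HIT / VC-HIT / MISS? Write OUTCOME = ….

#0 0xb5→b22/s6 MISS; vc=[]
#1 0x187→b48/s0 MISS; vc=[]
#2 0x1c7→b56/s0 MISS; vc=[48]
#3 0xf1→b30/s6 MISS; vc=[48,22]
#4 0x181→b48/s0 VC-HIT; vc=[56,22]
#5 0x187→b48/s0 L1-HIT; vc=[56,22]
#6 0x10f→b33/s1 MISS; vc=[56,22]
#7 0x180→b48/s0 L1-HIT; vc=[56,22]
#8 0x1af→b53/s5 MISS; vc=[56,22]
#9 0x70→b14/s6 MISS; vc=[56,22,30]
#10 0xb1→b22/s6 VC-HIT; vc=[56,14,30]
#11 0x76→b14/s6 VC-HIT; vc=[56,22,30]

OUTCOME = L1-HIT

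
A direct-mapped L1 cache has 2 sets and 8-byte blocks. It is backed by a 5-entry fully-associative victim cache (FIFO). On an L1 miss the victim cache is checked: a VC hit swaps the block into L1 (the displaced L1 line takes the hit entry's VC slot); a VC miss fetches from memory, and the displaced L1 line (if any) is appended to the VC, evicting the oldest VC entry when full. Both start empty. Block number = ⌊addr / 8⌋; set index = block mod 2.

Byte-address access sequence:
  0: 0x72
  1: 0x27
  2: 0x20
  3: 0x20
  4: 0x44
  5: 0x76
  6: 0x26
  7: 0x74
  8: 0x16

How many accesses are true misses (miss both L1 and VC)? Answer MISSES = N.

0: 0x72 (blk 14, set 0) → MISS  vc=[]
1: 0x27 (blk 4, set 0) → MISS  vc=[14]
2: 0x20 (blk 4, set 0) → L1-HIT  vc=[14]
3: 0x20 (blk 4, set 0) → L1-HIT  vc=[14]
4: 0x44 (blk 8, set 0) → MISS  vc=[14, 4]
5: 0x76 (blk 14, set 0) → VC-HIT  vc=[8, 4]
6: 0x26 (blk 4, set 0) → VC-HIT  vc=[8, 14]
7: 0x74 (blk 14, set 0) → VC-HIT  vc=[8, 4]
8: 0x16 (blk 2, set 0) → MISS  vc=[8, 4, 14]

MISSES = 4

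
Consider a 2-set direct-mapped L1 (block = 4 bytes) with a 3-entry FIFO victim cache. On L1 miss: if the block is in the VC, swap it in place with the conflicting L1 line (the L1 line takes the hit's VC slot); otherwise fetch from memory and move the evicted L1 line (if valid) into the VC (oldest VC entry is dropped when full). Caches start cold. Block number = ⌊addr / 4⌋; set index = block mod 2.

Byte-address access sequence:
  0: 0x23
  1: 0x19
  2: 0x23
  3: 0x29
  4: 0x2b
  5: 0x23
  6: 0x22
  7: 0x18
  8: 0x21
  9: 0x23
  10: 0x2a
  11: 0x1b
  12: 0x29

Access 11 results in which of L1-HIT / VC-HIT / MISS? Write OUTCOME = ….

OUTCOME = VC-HIT

#0 0x23→b8/s0 MISS; vc=[]
#1 0x19→b6/s0 MISS; vc=[8]
#2 0x23→b8/s0 VC-HIT; vc=[6]
#3 0x29→b10/s0 MISS; vc=[6,8]
#4 0x2b→b10/s0 L1-HIT; vc=[6,8]
#5 0x23→b8/s0 VC-HIT; vc=[6,10]
#6 0x22→b8/s0 L1-HIT; vc=[6,10]
#7 0x18→b6/s0 VC-HIT; vc=[8,10]
#8 0x21→b8/s0 VC-HIT; vc=[6,10]
#9 0x23→b8/s0 L1-HIT; vc=[6,10]
#10 0x2a→b10/s0 VC-HIT; vc=[6,8]
#11 0x1b→b6/s0 VC-HIT; vc=[10,8]
#12 0x29→b10/s0 VC-HIT; vc=[6,8]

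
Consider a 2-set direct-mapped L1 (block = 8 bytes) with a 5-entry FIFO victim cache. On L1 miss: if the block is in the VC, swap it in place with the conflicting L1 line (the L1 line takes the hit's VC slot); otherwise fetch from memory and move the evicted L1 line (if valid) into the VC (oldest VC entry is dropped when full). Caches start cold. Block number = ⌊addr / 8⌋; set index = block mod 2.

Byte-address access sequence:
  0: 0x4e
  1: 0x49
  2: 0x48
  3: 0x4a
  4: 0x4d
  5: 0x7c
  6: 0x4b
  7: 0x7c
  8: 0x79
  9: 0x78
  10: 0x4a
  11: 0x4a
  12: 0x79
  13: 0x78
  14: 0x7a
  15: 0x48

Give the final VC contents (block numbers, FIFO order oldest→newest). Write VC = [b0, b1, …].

VC = [15]

  [0] addr=0x4e blk=9 s=1: MISS | VC []
  [1] addr=0x49 blk=9 s=1: L1-HIT | VC []
  [2] addr=0x48 blk=9 s=1: L1-HIT | VC []
  [3] addr=0x4a blk=9 s=1: L1-HIT | VC []
  [4] addr=0x4d blk=9 s=1: L1-HIT | VC []
  [5] addr=0x7c blk=15 s=1: MISS | VC [9]
  [6] addr=0x4b blk=9 s=1: VC-HIT | VC [15]
  [7] addr=0x7c blk=15 s=1: VC-HIT | VC [9]
  [8] addr=0x79 blk=15 s=1: L1-HIT | VC [9]
  [9] addr=0x78 blk=15 s=1: L1-HIT | VC [9]
  [10] addr=0x4a blk=9 s=1: VC-HIT | VC [15]
  [11] addr=0x4a blk=9 s=1: L1-HIT | VC [15]
  [12] addr=0x79 blk=15 s=1: VC-HIT | VC [9]
  [13] addr=0x78 blk=15 s=1: L1-HIT | VC [9]
  [14] addr=0x7a blk=15 s=1: L1-HIT | VC [9]
  [15] addr=0x48 blk=9 s=1: VC-HIT | VC [15]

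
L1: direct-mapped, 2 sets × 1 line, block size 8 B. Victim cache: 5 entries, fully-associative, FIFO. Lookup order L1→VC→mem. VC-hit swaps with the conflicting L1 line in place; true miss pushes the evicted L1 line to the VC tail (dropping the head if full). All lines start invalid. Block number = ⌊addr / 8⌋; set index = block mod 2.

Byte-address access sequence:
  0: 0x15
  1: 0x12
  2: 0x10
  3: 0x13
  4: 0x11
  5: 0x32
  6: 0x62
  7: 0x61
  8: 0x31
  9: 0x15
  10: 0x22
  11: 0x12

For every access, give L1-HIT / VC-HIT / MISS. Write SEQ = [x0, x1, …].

0: 0x15 (blk 2, set 0) → MISS  vc=[]
1: 0x12 (blk 2, set 0) → L1-HIT  vc=[]
2: 0x10 (blk 2, set 0) → L1-HIT  vc=[]
3: 0x13 (blk 2, set 0) → L1-HIT  vc=[]
4: 0x11 (blk 2, set 0) → L1-HIT  vc=[]
5: 0x32 (blk 6, set 0) → MISS  vc=[2]
6: 0x62 (blk 12, set 0) → MISS  vc=[2, 6]
7: 0x61 (blk 12, set 0) → L1-HIT  vc=[2, 6]
8: 0x31 (blk 6, set 0) → VC-HIT  vc=[2, 12]
9: 0x15 (blk 2, set 0) → VC-HIT  vc=[6, 12]
10: 0x22 (blk 4, set 0) → MISS  vc=[6, 12, 2]
11: 0x12 (blk 2, set 0) → VC-HIT  vc=[6, 12, 4]

SEQ = [MISS, L1-HIT, L1-HIT, L1-HIT, L1-HIT, MISS, MISS, L1-HIT, VC-HIT, VC-HIT, MISS, VC-HIT]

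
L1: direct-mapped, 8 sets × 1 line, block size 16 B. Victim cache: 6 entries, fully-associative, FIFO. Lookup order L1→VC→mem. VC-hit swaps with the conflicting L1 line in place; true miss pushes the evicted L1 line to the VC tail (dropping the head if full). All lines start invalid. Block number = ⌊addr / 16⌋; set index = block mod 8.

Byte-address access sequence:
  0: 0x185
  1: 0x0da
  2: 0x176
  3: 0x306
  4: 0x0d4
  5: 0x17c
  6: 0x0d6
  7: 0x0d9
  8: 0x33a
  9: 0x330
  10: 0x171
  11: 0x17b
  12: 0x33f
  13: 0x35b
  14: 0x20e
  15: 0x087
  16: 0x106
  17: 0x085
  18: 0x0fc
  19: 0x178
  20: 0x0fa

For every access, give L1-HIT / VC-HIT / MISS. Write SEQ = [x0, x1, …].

0: 0x185 (blk 24, set 0) → MISS  vc=[]
1: 0xda (blk 13, set 5) → MISS  vc=[]
2: 0x176 (blk 23, set 7) → MISS  vc=[]
3: 0x306 (blk 48, set 0) → MISS  vc=[24]
4: 0xd4 (blk 13, set 5) → L1-HIT  vc=[24]
5: 0x17c (blk 23, set 7) → L1-HIT  vc=[24]
6: 0xd6 (blk 13, set 5) → L1-HIT  vc=[24]
7: 0xd9 (blk 13, set 5) → L1-HIT  vc=[24]
8: 0x33a (blk 51, set 3) → MISS  vc=[24]
9: 0x330 (blk 51, set 3) → L1-HIT  vc=[24]
10: 0x171 (blk 23, set 7) → L1-HIT  vc=[24]
11: 0x17b (blk 23, set 7) → L1-HIT  vc=[24]
12: 0x33f (blk 51, set 3) → L1-HIT  vc=[24]
13: 0x35b (blk 53, set 5) → MISS  vc=[24, 13]
14: 0x20e (blk 32, set 0) → MISS  vc=[24, 13, 48]
15: 0x87 (blk 8, set 0) → MISS  vc=[24, 13, 48, 32]
16: 0x106 (blk 16, set 0) → MISS  vc=[24, 13, 48, 32, 8]
17: 0x85 (blk 8, set 0) → VC-HIT  vc=[24, 13, 48, 32, 16]
18: 0xfc (blk 15, set 7) → MISS  vc=[24, 13, 48, 32, 16, 23]
19: 0x178 (blk 23, set 7) → VC-HIT  vc=[24, 13, 48, 32, 16, 15]
20: 0xfa (blk 15, set 7) → VC-HIT  vc=[24, 13, 48, 32, 16, 23]

SEQ = [MISS, MISS, MISS, MISS, L1-HIT, L1-HIT, L1-HIT, L1-HIT, MISS, L1-HIT, L1-HIT, L1-HIT, L1-HIT, MISS, MISS, MISS, MISS, VC-HIT, MISS, VC-HIT, VC-HIT]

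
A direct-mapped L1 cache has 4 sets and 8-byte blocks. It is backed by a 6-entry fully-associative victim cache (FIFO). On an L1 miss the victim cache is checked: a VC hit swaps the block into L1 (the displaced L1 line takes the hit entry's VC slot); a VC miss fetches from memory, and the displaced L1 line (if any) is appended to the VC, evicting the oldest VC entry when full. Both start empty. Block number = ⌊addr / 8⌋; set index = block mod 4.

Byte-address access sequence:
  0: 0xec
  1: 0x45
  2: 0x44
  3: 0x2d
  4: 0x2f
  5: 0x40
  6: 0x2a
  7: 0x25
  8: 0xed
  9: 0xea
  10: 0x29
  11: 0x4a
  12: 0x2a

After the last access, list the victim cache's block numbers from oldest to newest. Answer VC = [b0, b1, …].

0: 0xec (blk 29, set 1) → MISS  vc=[]
1: 0x45 (blk 8, set 0) → MISS  vc=[]
2: 0x44 (blk 8, set 0) → L1-HIT  vc=[]
3: 0x2d (blk 5, set 1) → MISS  vc=[29]
4: 0x2f (blk 5, set 1) → L1-HIT  vc=[29]
5: 0x40 (blk 8, set 0) → L1-HIT  vc=[29]
6: 0x2a (blk 5, set 1) → L1-HIT  vc=[29]
7: 0x25 (blk 4, set 0) → MISS  vc=[29, 8]
8: 0xed (blk 29, set 1) → VC-HIT  vc=[5, 8]
9: 0xea (blk 29, set 1) → L1-HIT  vc=[5, 8]
10: 0x29 (blk 5, set 1) → VC-HIT  vc=[29, 8]
11: 0x4a (blk 9, set 1) → MISS  vc=[29, 8, 5]
12: 0x2a (blk 5, set 1) → VC-HIT  vc=[29, 8, 9]

VC = [29, 8, 9]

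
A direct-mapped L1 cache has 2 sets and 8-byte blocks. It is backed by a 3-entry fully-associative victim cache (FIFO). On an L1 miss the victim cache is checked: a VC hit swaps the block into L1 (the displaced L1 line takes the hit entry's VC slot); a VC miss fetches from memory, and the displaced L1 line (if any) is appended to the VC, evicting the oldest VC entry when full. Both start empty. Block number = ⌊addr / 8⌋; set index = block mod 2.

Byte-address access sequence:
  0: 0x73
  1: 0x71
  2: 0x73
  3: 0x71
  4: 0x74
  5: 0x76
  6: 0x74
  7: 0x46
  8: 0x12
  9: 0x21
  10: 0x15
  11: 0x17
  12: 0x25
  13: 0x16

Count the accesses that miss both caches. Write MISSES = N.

MISSES = 4

0: 0x73 (blk 14, set 0) → MISS  vc=[]
1: 0x71 (blk 14, set 0) → L1-HIT  vc=[]
2: 0x73 (blk 14, set 0) → L1-HIT  vc=[]
3: 0x71 (blk 14, set 0) → L1-HIT  vc=[]
4: 0x74 (blk 14, set 0) → L1-HIT  vc=[]
5: 0x76 (blk 14, set 0) → L1-HIT  vc=[]
6: 0x74 (blk 14, set 0) → L1-HIT  vc=[]
7: 0x46 (blk 8, set 0) → MISS  vc=[14]
8: 0x12 (blk 2, set 0) → MISS  vc=[14, 8]
9: 0x21 (blk 4, set 0) → MISS  vc=[14, 8, 2]
10: 0x15 (blk 2, set 0) → VC-HIT  vc=[14, 8, 4]
11: 0x17 (blk 2, set 0) → L1-HIT  vc=[14, 8, 4]
12: 0x25 (blk 4, set 0) → VC-HIT  vc=[14, 8, 2]
13: 0x16 (blk 2, set 0) → VC-HIT  vc=[14, 8, 4]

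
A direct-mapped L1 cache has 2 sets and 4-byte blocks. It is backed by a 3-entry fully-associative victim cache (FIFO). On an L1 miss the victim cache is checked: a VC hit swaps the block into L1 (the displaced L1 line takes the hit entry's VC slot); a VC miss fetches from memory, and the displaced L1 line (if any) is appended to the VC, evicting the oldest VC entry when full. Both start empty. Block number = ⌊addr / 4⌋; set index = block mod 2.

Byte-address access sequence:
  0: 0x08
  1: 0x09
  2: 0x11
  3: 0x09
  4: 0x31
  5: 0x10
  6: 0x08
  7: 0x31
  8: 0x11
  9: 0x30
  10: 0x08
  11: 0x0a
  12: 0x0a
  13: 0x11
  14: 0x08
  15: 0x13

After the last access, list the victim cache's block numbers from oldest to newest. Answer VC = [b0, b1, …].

0: 0x8 (blk 2, set 0) → MISS  vc=[]
1: 0x9 (blk 2, set 0) → L1-HIT  vc=[]
2: 0x11 (blk 4, set 0) → MISS  vc=[2]
3: 0x9 (blk 2, set 0) → VC-HIT  vc=[4]
4: 0x31 (blk 12, set 0) → MISS  vc=[4, 2]
5: 0x10 (blk 4, set 0) → VC-HIT  vc=[12, 2]
6: 0x8 (blk 2, set 0) → VC-HIT  vc=[12, 4]
7: 0x31 (blk 12, set 0) → VC-HIT  vc=[2, 4]
8: 0x11 (blk 4, set 0) → VC-HIT  vc=[2, 12]
9: 0x30 (blk 12, set 0) → VC-HIT  vc=[2, 4]
10: 0x8 (blk 2, set 0) → VC-HIT  vc=[12, 4]
11: 0xa (blk 2, set 0) → L1-HIT  vc=[12, 4]
12: 0xa (blk 2, set 0) → L1-HIT  vc=[12, 4]
13: 0x11 (blk 4, set 0) → VC-HIT  vc=[12, 2]
14: 0x8 (blk 2, set 0) → VC-HIT  vc=[12, 4]
15: 0x13 (blk 4, set 0) → VC-HIT  vc=[12, 2]

VC = [12, 2]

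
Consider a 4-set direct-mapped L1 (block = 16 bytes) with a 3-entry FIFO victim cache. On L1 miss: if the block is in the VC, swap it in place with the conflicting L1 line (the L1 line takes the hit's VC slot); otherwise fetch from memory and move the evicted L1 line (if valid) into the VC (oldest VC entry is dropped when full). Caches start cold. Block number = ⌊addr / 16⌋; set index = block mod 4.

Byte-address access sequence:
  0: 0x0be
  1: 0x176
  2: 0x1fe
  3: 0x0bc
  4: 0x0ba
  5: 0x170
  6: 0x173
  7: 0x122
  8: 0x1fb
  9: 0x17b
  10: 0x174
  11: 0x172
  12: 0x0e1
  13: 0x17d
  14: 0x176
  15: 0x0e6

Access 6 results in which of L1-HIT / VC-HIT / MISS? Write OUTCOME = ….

OUTCOME = L1-HIT

  [0] addr=0xbe blk=11 s=3: MISS | VC []
  [1] addr=0x176 blk=23 s=3: MISS | VC [11]
  [2] addr=0x1fe blk=31 s=3: MISS | VC [11, 23]
  [3] addr=0xbc blk=11 s=3: VC-HIT | VC [31, 23]
  [4] addr=0xba blk=11 s=3: L1-HIT | VC [31, 23]
  [5] addr=0x170 blk=23 s=3: VC-HIT | VC [31, 11]
  [6] addr=0x173 blk=23 s=3: L1-HIT | VC [31, 11]
  [7] addr=0x122 blk=18 s=2: MISS | VC [31, 11]
  [8] addr=0x1fb blk=31 s=3: VC-HIT | VC [23, 11]
  [9] addr=0x17b blk=23 s=3: VC-HIT | VC [31, 11]
  [10] addr=0x174 blk=23 s=3: L1-HIT | VC [31, 11]
  [11] addr=0x172 blk=23 s=3: L1-HIT | VC [31, 11]
  [12] addr=0xe1 blk=14 s=2: MISS | VC [31, 11, 18]
  [13] addr=0x17d blk=23 s=3: L1-HIT | VC [31, 11, 18]
  [14] addr=0x176 blk=23 s=3: L1-HIT | VC [31, 11, 18]
  [15] addr=0xe6 blk=14 s=2: L1-HIT | VC [31, 11, 18]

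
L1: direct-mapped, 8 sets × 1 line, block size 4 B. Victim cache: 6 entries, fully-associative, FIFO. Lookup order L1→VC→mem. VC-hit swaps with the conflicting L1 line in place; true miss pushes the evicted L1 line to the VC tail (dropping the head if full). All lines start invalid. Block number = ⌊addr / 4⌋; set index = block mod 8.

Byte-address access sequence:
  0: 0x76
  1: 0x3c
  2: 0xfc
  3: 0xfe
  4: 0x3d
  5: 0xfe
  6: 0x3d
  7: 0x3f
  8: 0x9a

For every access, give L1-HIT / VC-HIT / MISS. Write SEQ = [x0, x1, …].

  [0] addr=0x76 blk=29 s=5: MISS | VC []
  [1] addr=0x3c blk=15 s=7: MISS | VC []
  [2] addr=0xfc blk=63 s=7: MISS | VC [15]
  [3] addr=0xfe blk=63 s=7: L1-HIT | VC [15]
  [4] addr=0x3d blk=15 s=7: VC-HIT | VC [63]
  [5] addr=0xfe blk=63 s=7: VC-HIT | VC [15]
  [6] addr=0x3d blk=15 s=7: VC-HIT | VC [63]
  [7] addr=0x3f blk=15 s=7: L1-HIT | VC [63]
  [8] addr=0x9a blk=38 s=6: MISS | VC [63]

SEQ = [MISS, MISS, MISS, L1-HIT, VC-HIT, VC-HIT, VC-HIT, L1-HIT, MISS]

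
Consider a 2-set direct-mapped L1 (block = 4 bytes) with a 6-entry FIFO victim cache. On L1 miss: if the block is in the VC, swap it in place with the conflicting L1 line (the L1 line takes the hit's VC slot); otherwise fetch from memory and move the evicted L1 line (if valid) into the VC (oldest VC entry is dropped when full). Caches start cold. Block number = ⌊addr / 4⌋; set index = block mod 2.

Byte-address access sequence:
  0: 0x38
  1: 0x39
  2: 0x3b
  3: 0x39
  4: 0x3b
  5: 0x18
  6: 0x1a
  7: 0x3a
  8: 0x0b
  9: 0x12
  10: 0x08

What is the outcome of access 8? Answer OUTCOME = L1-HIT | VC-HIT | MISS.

OUTCOME = MISS

0: 0x38 (blk 14, set 0) → MISS  vc=[]
1: 0x39 (blk 14, set 0) → L1-HIT  vc=[]
2: 0x3b (blk 14, set 0) → L1-HIT  vc=[]
3: 0x39 (blk 14, set 0) → L1-HIT  vc=[]
4: 0x3b (blk 14, set 0) → L1-HIT  vc=[]
5: 0x18 (blk 6, set 0) → MISS  vc=[14]
6: 0x1a (blk 6, set 0) → L1-HIT  vc=[14]
7: 0x3a (blk 14, set 0) → VC-HIT  vc=[6]
8: 0xb (blk 2, set 0) → MISS  vc=[6, 14]
9: 0x12 (blk 4, set 0) → MISS  vc=[6, 14, 2]
10: 0x8 (blk 2, set 0) → VC-HIT  vc=[6, 14, 4]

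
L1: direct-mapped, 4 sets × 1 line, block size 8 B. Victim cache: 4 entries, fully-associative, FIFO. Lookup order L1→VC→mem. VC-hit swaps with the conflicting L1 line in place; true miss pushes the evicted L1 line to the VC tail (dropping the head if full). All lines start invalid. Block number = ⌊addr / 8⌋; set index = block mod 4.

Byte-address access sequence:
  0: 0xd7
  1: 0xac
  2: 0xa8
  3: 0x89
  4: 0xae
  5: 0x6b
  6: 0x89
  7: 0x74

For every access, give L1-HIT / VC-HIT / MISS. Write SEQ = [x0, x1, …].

SEQ = [MISS, MISS, L1-HIT, MISS, VC-HIT, MISS, VC-HIT, MISS]

#0 0xd7→b26/s2 MISS; vc=[]
#1 0xac→b21/s1 MISS; vc=[]
#2 0xa8→b21/s1 L1-HIT; vc=[]
#3 0x89→b17/s1 MISS; vc=[21]
#4 0xae→b21/s1 VC-HIT; vc=[17]
#5 0x6b→b13/s1 MISS; vc=[17,21]
#6 0x89→b17/s1 VC-HIT; vc=[13,21]
#7 0x74→b14/s2 MISS; vc=[13,21,26]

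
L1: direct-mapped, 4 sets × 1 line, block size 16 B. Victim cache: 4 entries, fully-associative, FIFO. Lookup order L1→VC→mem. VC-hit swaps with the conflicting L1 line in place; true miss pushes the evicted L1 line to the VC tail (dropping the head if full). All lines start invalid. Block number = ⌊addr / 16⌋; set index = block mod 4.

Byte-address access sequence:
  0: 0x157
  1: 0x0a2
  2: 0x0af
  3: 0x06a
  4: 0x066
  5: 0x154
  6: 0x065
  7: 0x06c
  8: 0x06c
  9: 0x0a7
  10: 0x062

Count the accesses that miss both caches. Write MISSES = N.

MISSES = 3

#0 0x157→b21/s1 MISS; vc=[]
#1 0xa2→b10/s2 MISS; vc=[]
#2 0xaf→b10/s2 L1-HIT; vc=[]
#3 0x6a→b6/s2 MISS; vc=[10]
#4 0x66→b6/s2 L1-HIT; vc=[10]
#5 0x154→b21/s1 L1-HIT; vc=[10]
#6 0x65→b6/s2 L1-HIT; vc=[10]
#7 0x6c→b6/s2 L1-HIT; vc=[10]
#8 0x6c→b6/s2 L1-HIT; vc=[10]
#9 0xa7→b10/s2 VC-HIT; vc=[6]
#10 0x62→b6/s2 VC-HIT; vc=[10]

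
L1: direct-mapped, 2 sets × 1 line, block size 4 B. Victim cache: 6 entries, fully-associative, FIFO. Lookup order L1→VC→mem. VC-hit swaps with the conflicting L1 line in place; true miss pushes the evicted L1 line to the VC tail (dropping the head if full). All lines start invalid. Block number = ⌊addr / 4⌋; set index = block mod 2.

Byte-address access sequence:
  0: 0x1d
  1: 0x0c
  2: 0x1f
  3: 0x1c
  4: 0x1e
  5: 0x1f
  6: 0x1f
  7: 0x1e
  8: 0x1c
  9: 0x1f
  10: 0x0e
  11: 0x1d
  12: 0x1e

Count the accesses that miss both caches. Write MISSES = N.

MISSES = 2

  [0] addr=0x1d blk=7 s=1: MISS | VC []
  [1] addr=0xc blk=3 s=1: MISS | VC [7]
  [2] addr=0x1f blk=7 s=1: VC-HIT | VC [3]
  [3] addr=0x1c blk=7 s=1: L1-HIT | VC [3]
  [4] addr=0x1e blk=7 s=1: L1-HIT | VC [3]
  [5] addr=0x1f blk=7 s=1: L1-HIT | VC [3]
  [6] addr=0x1f blk=7 s=1: L1-HIT | VC [3]
  [7] addr=0x1e blk=7 s=1: L1-HIT | VC [3]
  [8] addr=0x1c blk=7 s=1: L1-HIT | VC [3]
  [9] addr=0x1f blk=7 s=1: L1-HIT | VC [3]
  [10] addr=0xe blk=3 s=1: VC-HIT | VC [7]
  [11] addr=0x1d blk=7 s=1: VC-HIT | VC [3]
  [12] addr=0x1e blk=7 s=1: L1-HIT | VC [3]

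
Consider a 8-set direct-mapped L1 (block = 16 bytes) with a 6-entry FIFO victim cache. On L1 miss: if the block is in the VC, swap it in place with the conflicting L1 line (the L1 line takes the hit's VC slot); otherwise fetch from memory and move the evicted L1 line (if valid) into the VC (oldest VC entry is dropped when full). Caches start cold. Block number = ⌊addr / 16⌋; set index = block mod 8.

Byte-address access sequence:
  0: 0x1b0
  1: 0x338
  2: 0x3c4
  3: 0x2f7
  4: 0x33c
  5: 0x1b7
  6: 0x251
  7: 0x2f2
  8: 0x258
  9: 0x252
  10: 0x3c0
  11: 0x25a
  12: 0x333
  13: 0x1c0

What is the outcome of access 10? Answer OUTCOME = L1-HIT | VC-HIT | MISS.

OUTCOME = L1-HIT

0: 0x1b0 (blk 27, set 3) → MISS  vc=[]
1: 0x338 (blk 51, set 3) → MISS  vc=[27]
2: 0x3c4 (blk 60, set 4) → MISS  vc=[27]
3: 0x2f7 (blk 47, set 7) → MISS  vc=[27]
4: 0x33c (blk 51, set 3) → L1-HIT  vc=[27]
5: 0x1b7 (blk 27, set 3) → VC-HIT  vc=[51]
6: 0x251 (blk 37, set 5) → MISS  vc=[51]
7: 0x2f2 (blk 47, set 7) → L1-HIT  vc=[51]
8: 0x258 (blk 37, set 5) → L1-HIT  vc=[51]
9: 0x252 (blk 37, set 5) → L1-HIT  vc=[51]
10: 0x3c0 (blk 60, set 4) → L1-HIT  vc=[51]
11: 0x25a (blk 37, set 5) → L1-HIT  vc=[51]
12: 0x333 (blk 51, set 3) → VC-HIT  vc=[27]
13: 0x1c0 (blk 28, set 4) → MISS  vc=[27, 60]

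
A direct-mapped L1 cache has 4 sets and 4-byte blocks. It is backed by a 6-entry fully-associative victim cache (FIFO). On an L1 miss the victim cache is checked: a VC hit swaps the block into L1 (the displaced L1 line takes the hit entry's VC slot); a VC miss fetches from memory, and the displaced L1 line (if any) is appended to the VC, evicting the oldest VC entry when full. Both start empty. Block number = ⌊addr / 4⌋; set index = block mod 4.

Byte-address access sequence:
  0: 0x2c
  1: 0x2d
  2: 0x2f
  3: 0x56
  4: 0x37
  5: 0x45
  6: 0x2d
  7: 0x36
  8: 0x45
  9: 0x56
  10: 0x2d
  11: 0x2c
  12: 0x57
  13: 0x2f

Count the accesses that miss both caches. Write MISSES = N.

MISSES = 4

0: 0x2c (blk 11, set 3) → MISS  vc=[]
1: 0x2d (blk 11, set 3) → L1-HIT  vc=[]
2: 0x2f (blk 11, set 3) → L1-HIT  vc=[]
3: 0x56 (blk 21, set 1) → MISS  vc=[]
4: 0x37 (blk 13, set 1) → MISS  vc=[21]
5: 0x45 (blk 17, set 1) → MISS  vc=[21, 13]
6: 0x2d (blk 11, set 3) → L1-HIT  vc=[21, 13]
7: 0x36 (blk 13, set 1) → VC-HIT  vc=[21, 17]
8: 0x45 (blk 17, set 1) → VC-HIT  vc=[21, 13]
9: 0x56 (blk 21, set 1) → VC-HIT  vc=[17, 13]
10: 0x2d (blk 11, set 3) → L1-HIT  vc=[17, 13]
11: 0x2c (blk 11, set 3) → L1-HIT  vc=[17, 13]
12: 0x57 (blk 21, set 1) → L1-HIT  vc=[17, 13]
13: 0x2f (blk 11, set 3) → L1-HIT  vc=[17, 13]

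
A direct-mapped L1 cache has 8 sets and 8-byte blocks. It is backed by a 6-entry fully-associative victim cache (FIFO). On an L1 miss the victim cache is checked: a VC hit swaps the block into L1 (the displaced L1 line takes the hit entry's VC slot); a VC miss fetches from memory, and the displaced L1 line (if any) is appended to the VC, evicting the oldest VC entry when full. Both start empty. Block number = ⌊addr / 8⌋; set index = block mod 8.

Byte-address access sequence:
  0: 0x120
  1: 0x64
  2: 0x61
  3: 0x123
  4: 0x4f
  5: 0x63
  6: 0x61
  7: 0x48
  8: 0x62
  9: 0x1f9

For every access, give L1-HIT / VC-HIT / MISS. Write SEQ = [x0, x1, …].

SEQ = [MISS, MISS, L1-HIT, VC-HIT, MISS, VC-HIT, L1-HIT, L1-HIT, L1-HIT, MISS]

#0 0x120→b36/s4 MISS; vc=[]
#1 0x64→b12/s4 MISS; vc=[36]
#2 0x61→b12/s4 L1-HIT; vc=[36]
#3 0x123→b36/s4 VC-HIT; vc=[12]
#4 0x4f→b9/s1 MISS; vc=[12]
#5 0x63→b12/s4 VC-HIT; vc=[36]
#6 0x61→b12/s4 L1-HIT; vc=[36]
#7 0x48→b9/s1 L1-HIT; vc=[36]
#8 0x62→b12/s4 L1-HIT; vc=[36]
#9 0x1f9→b63/s7 MISS; vc=[36]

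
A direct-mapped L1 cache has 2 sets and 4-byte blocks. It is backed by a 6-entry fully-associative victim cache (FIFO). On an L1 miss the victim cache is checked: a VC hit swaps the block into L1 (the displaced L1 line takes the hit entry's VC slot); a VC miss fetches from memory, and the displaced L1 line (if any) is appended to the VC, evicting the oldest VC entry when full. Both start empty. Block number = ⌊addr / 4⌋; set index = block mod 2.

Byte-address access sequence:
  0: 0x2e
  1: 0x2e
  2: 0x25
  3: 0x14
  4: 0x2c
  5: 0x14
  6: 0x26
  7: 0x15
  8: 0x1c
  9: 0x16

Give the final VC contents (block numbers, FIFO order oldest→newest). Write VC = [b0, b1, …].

0: 0x2e (blk 11, set 1) → MISS  vc=[]
1: 0x2e (blk 11, set 1) → L1-HIT  vc=[]
2: 0x25 (blk 9, set 1) → MISS  vc=[11]
3: 0x14 (blk 5, set 1) → MISS  vc=[11, 9]
4: 0x2c (blk 11, set 1) → VC-HIT  vc=[5, 9]
5: 0x14 (blk 5, set 1) → VC-HIT  vc=[11, 9]
6: 0x26 (blk 9, set 1) → VC-HIT  vc=[11, 5]
7: 0x15 (blk 5, set 1) → VC-HIT  vc=[11, 9]
8: 0x1c (blk 7, set 1) → MISS  vc=[11, 9, 5]
9: 0x16 (blk 5, set 1) → VC-HIT  vc=[11, 9, 7]

VC = [11, 9, 7]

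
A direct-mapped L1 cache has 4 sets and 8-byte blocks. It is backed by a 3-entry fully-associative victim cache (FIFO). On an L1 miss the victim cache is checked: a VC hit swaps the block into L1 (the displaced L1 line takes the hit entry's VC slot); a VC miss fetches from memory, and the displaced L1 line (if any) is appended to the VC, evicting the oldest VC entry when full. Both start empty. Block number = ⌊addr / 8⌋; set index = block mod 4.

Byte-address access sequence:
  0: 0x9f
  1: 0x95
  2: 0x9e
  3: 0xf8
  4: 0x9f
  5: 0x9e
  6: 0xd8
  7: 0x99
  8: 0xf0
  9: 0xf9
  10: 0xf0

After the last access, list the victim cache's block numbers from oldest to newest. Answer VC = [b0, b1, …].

VC = [19, 27, 18]

#0 0x9f→b19/s3 MISS; vc=[]
#1 0x95→b18/s2 MISS; vc=[]
#2 0x9e→b19/s3 L1-HIT; vc=[]
#3 0xf8→b31/s3 MISS; vc=[19]
#4 0x9f→b19/s3 VC-HIT; vc=[31]
#5 0x9e→b19/s3 L1-HIT; vc=[31]
#6 0xd8→b27/s3 MISS; vc=[31,19]
#7 0x99→b19/s3 VC-HIT; vc=[31,27]
#8 0xf0→b30/s2 MISS; vc=[31,27,18]
#9 0xf9→b31/s3 VC-HIT; vc=[19,27,18]
#10 0xf0→b30/s2 L1-HIT; vc=[19,27,18]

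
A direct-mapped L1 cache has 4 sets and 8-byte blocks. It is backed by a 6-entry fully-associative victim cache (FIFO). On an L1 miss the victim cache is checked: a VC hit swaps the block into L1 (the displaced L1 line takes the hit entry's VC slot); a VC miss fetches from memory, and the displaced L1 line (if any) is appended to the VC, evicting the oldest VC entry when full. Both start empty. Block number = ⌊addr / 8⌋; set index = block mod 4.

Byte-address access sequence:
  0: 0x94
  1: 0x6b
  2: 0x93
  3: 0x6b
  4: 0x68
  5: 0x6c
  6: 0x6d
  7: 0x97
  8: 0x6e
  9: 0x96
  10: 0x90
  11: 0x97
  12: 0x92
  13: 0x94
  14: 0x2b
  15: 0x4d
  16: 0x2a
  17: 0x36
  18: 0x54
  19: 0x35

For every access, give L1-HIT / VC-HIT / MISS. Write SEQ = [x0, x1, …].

SEQ = [MISS, MISS, L1-HIT, L1-HIT, L1-HIT, L1-HIT, L1-HIT, L1-HIT, L1-HIT, L1-HIT, L1-HIT, L1-HIT, L1-HIT, L1-HIT, MISS, MISS, VC-HIT, MISS, MISS, VC-HIT]

#0 0x94→b18/s2 MISS; vc=[]
#1 0x6b→b13/s1 MISS; vc=[]
#2 0x93→b18/s2 L1-HIT; vc=[]
#3 0x6b→b13/s1 L1-HIT; vc=[]
#4 0x68→b13/s1 L1-HIT; vc=[]
#5 0x6c→b13/s1 L1-HIT; vc=[]
#6 0x6d→b13/s1 L1-HIT; vc=[]
#7 0x97→b18/s2 L1-HIT; vc=[]
#8 0x6e→b13/s1 L1-HIT; vc=[]
#9 0x96→b18/s2 L1-HIT; vc=[]
#10 0x90→b18/s2 L1-HIT; vc=[]
#11 0x97→b18/s2 L1-HIT; vc=[]
#12 0x92→b18/s2 L1-HIT; vc=[]
#13 0x94→b18/s2 L1-HIT; vc=[]
#14 0x2b→b5/s1 MISS; vc=[13]
#15 0x4d→b9/s1 MISS; vc=[13,5]
#16 0x2a→b5/s1 VC-HIT; vc=[13,9]
#17 0x36→b6/s2 MISS; vc=[13,9,18]
#18 0x54→b10/s2 MISS; vc=[13,9,18,6]
#19 0x35→b6/s2 VC-HIT; vc=[13,9,18,10]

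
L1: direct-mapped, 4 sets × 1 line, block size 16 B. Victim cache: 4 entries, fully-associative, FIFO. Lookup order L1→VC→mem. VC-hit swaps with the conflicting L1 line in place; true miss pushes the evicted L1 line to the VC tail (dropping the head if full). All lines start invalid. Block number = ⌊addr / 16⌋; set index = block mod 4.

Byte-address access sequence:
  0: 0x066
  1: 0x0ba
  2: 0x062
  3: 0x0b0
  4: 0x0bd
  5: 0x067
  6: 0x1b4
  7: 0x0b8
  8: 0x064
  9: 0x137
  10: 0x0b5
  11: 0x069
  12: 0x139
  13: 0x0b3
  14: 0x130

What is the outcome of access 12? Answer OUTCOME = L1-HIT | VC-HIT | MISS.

  [0] addr=0x66 blk=6 s=2: MISS | VC []
  [1] addr=0xba blk=11 s=3: MISS | VC []
  [2] addr=0x62 blk=6 s=2: L1-HIT | VC []
  [3] addr=0xb0 blk=11 s=3: L1-HIT | VC []
  [4] addr=0xbd blk=11 s=3: L1-HIT | VC []
  [5] addr=0x67 blk=6 s=2: L1-HIT | VC []
  [6] addr=0x1b4 blk=27 s=3: MISS | VC [11]
  [7] addr=0xb8 blk=11 s=3: VC-HIT | VC [27]
  [8] addr=0x64 blk=6 s=2: L1-HIT | VC [27]
  [9] addr=0x137 blk=19 s=3: MISS | VC [27, 11]
  [10] addr=0xb5 blk=11 s=3: VC-HIT | VC [27, 19]
  [11] addr=0x69 blk=6 s=2: L1-HIT | VC [27, 19]
  [12] addr=0x139 blk=19 s=3: VC-HIT | VC [27, 11]
  [13] addr=0xb3 blk=11 s=3: VC-HIT | VC [27, 19]
  [14] addr=0x130 blk=19 s=3: VC-HIT | VC [27, 11]

OUTCOME = VC-HIT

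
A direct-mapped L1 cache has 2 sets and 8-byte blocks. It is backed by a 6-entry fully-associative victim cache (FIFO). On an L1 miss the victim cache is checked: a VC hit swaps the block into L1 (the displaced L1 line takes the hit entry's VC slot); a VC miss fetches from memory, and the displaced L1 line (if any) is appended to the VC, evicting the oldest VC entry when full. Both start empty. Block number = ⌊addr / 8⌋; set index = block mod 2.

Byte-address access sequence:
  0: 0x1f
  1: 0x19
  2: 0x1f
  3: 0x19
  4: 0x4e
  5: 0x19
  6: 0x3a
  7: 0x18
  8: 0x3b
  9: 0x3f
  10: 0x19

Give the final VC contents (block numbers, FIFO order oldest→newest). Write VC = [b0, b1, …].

0: 0x1f (blk 3, set 1) → MISS  vc=[]
1: 0x19 (blk 3, set 1) → L1-HIT  vc=[]
2: 0x1f (blk 3, set 1) → L1-HIT  vc=[]
3: 0x19 (blk 3, set 1) → L1-HIT  vc=[]
4: 0x4e (blk 9, set 1) → MISS  vc=[3]
5: 0x19 (blk 3, set 1) → VC-HIT  vc=[9]
6: 0x3a (blk 7, set 1) → MISS  vc=[9, 3]
7: 0x18 (blk 3, set 1) → VC-HIT  vc=[9, 7]
8: 0x3b (blk 7, set 1) → VC-HIT  vc=[9, 3]
9: 0x3f (blk 7, set 1) → L1-HIT  vc=[9, 3]
10: 0x19 (blk 3, set 1) → VC-HIT  vc=[9, 7]

VC = [9, 7]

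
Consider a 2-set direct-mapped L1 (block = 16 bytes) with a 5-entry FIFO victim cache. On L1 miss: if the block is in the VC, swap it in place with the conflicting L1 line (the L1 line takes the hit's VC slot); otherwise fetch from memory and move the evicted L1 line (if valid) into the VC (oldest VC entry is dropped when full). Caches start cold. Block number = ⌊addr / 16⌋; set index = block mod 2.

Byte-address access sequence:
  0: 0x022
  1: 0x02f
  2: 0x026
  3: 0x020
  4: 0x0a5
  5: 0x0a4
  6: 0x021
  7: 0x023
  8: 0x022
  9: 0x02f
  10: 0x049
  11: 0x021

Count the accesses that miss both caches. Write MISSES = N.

MISSES = 3

  [0] addr=0x22 blk=2 s=0: MISS | VC []
  [1] addr=0x2f blk=2 s=0: L1-HIT | VC []
  [2] addr=0x26 blk=2 s=0: L1-HIT | VC []
  [3] addr=0x20 blk=2 s=0: L1-HIT | VC []
  [4] addr=0xa5 blk=10 s=0: MISS | VC [2]
  [5] addr=0xa4 blk=10 s=0: L1-HIT | VC [2]
  [6] addr=0x21 blk=2 s=0: VC-HIT | VC [10]
  [7] addr=0x23 blk=2 s=0: L1-HIT | VC [10]
  [8] addr=0x22 blk=2 s=0: L1-HIT | VC [10]
  [9] addr=0x2f blk=2 s=0: L1-HIT | VC [10]
  [10] addr=0x49 blk=4 s=0: MISS | VC [10, 2]
  [11] addr=0x21 blk=2 s=0: VC-HIT | VC [10, 4]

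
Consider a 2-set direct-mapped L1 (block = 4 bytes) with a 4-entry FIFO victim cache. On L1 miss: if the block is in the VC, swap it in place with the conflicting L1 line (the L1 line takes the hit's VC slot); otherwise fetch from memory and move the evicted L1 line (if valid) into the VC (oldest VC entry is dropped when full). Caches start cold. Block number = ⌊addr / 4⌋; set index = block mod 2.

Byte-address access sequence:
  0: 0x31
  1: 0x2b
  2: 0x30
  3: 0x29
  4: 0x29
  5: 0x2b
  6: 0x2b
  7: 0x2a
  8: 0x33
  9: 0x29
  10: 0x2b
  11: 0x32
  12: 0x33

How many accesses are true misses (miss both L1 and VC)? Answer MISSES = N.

MISSES = 2

  [0] addr=0x31 blk=12 s=0: MISS | VC []
  [1] addr=0x2b blk=10 s=0: MISS | VC [12]
  [2] addr=0x30 blk=12 s=0: VC-HIT | VC [10]
  [3] addr=0x29 blk=10 s=0: VC-HIT | VC [12]
  [4] addr=0x29 blk=10 s=0: L1-HIT | VC [12]
  [5] addr=0x2b blk=10 s=0: L1-HIT | VC [12]
  [6] addr=0x2b blk=10 s=0: L1-HIT | VC [12]
  [7] addr=0x2a blk=10 s=0: L1-HIT | VC [12]
  [8] addr=0x33 blk=12 s=0: VC-HIT | VC [10]
  [9] addr=0x29 blk=10 s=0: VC-HIT | VC [12]
  [10] addr=0x2b blk=10 s=0: L1-HIT | VC [12]
  [11] addr=0x32 blk=12 s=0: VC-HIT | VC [10]
  [12] addr=0x33 blk=12 s=0: L1-HIT | VC [10]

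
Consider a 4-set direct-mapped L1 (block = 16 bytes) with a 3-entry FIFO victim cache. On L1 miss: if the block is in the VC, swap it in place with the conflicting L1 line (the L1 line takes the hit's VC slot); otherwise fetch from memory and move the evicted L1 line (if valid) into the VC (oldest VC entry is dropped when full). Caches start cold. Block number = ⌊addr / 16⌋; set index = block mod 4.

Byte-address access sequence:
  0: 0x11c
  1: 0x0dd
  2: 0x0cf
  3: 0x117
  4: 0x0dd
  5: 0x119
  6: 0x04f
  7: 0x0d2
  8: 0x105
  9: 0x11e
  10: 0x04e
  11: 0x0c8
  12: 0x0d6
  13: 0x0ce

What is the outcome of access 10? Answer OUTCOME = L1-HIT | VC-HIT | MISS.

#0 0x11c→b17/s1 MISS; vc=[]
#1 0xdd→b13/s1 MISS; vc=[17]
#2 0xcf→b12/s0 MISS; vc=[17]
#3 0x117→b17/s1 VC-HIT; vc=[13]
#4 0xdd→b13/s1 VC-HIT; vc=[17]
#5 0x119→b17/s1 VC-HIT; vc=[13]
#6 0x4f→b4/s0 MISS; vc=[13,12]
#7 0xd2→b13/s1 VC-HIT; vc=[17,12]
#8 0x105→b16/s0 MISS; vc=[17,12,4]
#9 0x11e→b17/s1 VC-HIT; vc=[13,12,4]
#10 0x4e→b4/s0 VC-HIT; vc=[13,12,16]
#11 0xc8→b12/s0 VC-HIT; vc=[13,4,16]
#12 0xd6→b13/s1 VC-HIT; vc=[17,4,16]
#13 0xce→b12/s0 L1-HIT; vc=[17,4,16]

OUTCOME = VC-HIT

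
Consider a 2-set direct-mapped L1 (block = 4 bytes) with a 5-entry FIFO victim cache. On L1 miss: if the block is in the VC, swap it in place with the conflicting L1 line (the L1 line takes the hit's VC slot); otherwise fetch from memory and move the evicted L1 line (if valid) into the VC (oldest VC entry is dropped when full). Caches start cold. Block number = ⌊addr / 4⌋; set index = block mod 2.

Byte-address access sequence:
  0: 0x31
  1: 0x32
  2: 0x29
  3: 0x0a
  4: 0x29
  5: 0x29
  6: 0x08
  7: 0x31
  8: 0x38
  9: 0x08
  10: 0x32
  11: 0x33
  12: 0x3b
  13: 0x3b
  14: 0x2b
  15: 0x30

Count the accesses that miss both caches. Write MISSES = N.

  [0] addr=0x31 blk=12 s=0: MISS | VC []
  [1] addr=0x32 blk=12 s=0: L1-HIT | VC []
  [2] addr=0x29 blk=10 s=0: MISS | VC [12]
  [3] addr=0xa blk=2 s=0: MISS | VC [12, 10]
  [4] addr=0x29 blk=10 s=0: VC-HIT | VC [12, 2]
  [5] addr=0x29 blk=10 s=0: L1-HIT | VC [12, 2]
  [6] addr=0x8 blk=2 s=0: VC-HIT | VC [12, 10]
  [7] addr=0x31 blk=12 s=0: VC-HIT | VC [2, 10]
  [8] addr=0x38 blk=14 s=0: MISS | VC [2, 10, 12]
  [9] addr=0x8 blk=2 s=0: VC-HIT | VC [14, 10, 12]
  [10] addr=0x32 blk=12 s=0: VC-HIT | VC [14, 10, 2]
  [11] addr=0x33 blk=12 s=0: L1-HIT | VC [14, 10, 2]
  [12] addr=0x3b blk=14 s=0: VC-HIT | VC [12, 10, 2]
  [13] addr=0x3b blk=14 s=0: L1-HIT | VC [12, 10, 2]
  [14] addr=0x2b blk=10 s=0: VC-HIT | VC [12, 14, 2]
  [15] addr=0x30 blk=12 s=0: VC-HIT | VC [10, 14, 2]

MISSES = 4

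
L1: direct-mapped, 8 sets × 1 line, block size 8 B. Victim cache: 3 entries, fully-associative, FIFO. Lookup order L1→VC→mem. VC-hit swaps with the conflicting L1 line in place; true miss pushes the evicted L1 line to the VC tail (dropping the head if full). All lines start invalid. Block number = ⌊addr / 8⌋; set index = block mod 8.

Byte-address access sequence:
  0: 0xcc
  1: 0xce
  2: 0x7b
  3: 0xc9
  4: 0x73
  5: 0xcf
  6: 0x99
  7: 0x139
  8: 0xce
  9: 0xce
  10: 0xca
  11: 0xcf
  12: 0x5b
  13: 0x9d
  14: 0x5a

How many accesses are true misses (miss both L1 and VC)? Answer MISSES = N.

MISSES = 6

0: 0xcc (blk 25, set 1) → MISS  vc=[]
1: 0xce (blk 25, set 1) → L1-HIT  vc=[]
2: 0x7b (blk 15, set 7) → MISS  vc=[]
3: 0xc9 (blk 25, set 1) → L1-HIT  vc=[]
4: 0x73 (blk 14, set 6) → MISS  vc=[]
5: 0xcf (blk 25, set 1) → L1-HIT  vc=[]
6: 0x99 (blk 19, set 3) → MISS  vc=[]
7: 0x139 (blk 39, set 7) → MISS  vc=[15]
8: 0xce (blk 25, set 1) → L1-HIT  vc=[15]
9: 0xce (blk 25, set 1) → L1-HIT  vc=[15]
10: 0xca (blk 25, set 1) → L1-HIT  vc=[15]
11: 0xcf (blk 25, set 1) → L1-HIT  vc=[15]
12: 0x5b (blk 11, set 3) → MISS  vc=[15, 19]
13: 0x9d (blk 19, set 3) → VC-HIT  vc=[15, 11]
14: 0x5a (blk 11, set 3) → VC-HIT  vc=[15, 19]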